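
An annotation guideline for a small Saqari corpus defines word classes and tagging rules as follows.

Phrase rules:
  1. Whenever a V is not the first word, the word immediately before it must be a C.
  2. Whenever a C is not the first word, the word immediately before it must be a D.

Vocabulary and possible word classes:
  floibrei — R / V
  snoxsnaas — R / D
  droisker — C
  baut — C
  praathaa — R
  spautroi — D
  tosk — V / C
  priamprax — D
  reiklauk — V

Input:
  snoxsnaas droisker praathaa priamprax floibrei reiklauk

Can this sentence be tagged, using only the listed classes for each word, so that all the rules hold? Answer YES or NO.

NO

Candidates per position — 1:snoxsnaas {R,D}; 2:droisker {C}; 3:praathaa {R}; 4:priamprax {D}; 5:floibrei {R,V}; 6:reiklauk {V}.
Rule 1 cannot be satisfied by any choice of tags from the lexicon.
So there is no consistent tagging.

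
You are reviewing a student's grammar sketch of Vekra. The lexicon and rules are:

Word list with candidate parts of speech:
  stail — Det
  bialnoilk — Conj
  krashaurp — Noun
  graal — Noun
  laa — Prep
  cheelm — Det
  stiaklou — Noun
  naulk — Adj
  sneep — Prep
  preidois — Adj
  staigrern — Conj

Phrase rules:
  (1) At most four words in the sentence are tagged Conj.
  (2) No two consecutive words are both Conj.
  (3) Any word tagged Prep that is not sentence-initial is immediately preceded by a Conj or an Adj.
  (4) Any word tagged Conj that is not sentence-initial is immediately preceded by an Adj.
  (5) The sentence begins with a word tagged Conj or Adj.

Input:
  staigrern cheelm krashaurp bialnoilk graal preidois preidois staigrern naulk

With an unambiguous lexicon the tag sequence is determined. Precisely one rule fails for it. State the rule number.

4

Fixed tagging: Conj Det Noun Conj Noun Adj Adj Conj Adj.
Applying the rules: R1 ok, R2 ok, R3 ok, R4 fails, R5 ok.
Only rule 4 fails.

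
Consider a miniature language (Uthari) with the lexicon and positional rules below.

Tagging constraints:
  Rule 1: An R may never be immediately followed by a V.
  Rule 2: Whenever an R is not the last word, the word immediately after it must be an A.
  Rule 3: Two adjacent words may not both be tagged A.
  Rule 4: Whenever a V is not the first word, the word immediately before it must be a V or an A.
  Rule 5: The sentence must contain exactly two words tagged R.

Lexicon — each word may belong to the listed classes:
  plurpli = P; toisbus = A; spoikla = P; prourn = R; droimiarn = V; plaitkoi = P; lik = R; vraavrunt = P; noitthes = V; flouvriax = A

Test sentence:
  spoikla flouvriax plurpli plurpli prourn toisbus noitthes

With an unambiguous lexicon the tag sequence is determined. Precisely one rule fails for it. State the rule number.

5

Fixed tagging: P A P P R A V.
Checking each rule: R1 pass, R2 pass, R3 pass, R4 pass, R5 fail.
Only rule 5 fails.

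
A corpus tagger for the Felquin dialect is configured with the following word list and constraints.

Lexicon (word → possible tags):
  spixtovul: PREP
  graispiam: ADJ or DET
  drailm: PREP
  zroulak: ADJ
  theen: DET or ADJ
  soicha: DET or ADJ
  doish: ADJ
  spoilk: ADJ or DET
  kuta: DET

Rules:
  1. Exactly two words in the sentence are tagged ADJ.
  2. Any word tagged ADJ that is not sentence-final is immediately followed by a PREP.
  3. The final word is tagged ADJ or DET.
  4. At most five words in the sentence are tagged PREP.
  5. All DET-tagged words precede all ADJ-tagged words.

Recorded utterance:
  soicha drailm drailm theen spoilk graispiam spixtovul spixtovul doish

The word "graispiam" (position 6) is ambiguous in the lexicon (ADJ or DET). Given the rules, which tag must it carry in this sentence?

ADJ

Candidates per position — 1:soicha {DET,ADJ}; 2:drailm {PREP}; 3:drailm {PREP}; 4:theen {DET,ADJ}; 5:spoilk {ADJ,DET}; 6:graispiam {ADJ,DET}; 7:spixtovul {PREP}; 8:spixtovul {PREP}; 9:doish {ADJ}.
At position 4, choosing ADJ makes rule 2 impossible to satisfy; hence DET.
At position 5, choosing ADJ makes rule 2 impossible to satisfy; hence DET.
At position 1, choosing ADJ makes rule 5 impossible to satisfy; hence DET.
At position 6, choosing DET makes rule 1 impossible to satisfy; hence ADJ.
So the tagging must be: DET PREP PREP DET DET ADJ PREP PREP ADJ.
Checking: rule 1 ok; rule 2 ok; rule 3 ok; rule 4 ok; rule 5 ok.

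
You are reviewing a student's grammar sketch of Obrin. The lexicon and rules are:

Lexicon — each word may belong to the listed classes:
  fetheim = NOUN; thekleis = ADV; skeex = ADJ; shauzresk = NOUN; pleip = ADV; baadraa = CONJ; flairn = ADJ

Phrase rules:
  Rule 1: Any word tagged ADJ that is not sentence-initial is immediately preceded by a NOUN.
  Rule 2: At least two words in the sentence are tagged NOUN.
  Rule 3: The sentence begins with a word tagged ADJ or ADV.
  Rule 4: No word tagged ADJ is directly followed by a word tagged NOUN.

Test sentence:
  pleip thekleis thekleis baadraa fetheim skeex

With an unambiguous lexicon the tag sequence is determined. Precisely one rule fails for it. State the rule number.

Fixed tagging: ADV ADV ADV CONJ NOUN ADJ.
Applying the rules: R1 holds, R2 violated, R3 holds, R4 holds.
Only rule 2 fails.

2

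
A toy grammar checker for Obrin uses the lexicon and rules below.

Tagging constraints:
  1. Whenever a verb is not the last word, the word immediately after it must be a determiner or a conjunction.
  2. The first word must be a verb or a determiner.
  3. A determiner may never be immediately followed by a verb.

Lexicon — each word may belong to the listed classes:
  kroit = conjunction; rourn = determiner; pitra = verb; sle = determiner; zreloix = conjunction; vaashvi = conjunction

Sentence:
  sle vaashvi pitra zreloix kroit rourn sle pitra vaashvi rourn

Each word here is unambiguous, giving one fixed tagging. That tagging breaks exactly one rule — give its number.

Fixed tagging: determiner conjunction verb conjunction conjunction determiner determiner verb conjunction determiner.
Applying the rules: R1 ✓, R2 ✓, R3 ✗.
Only rule 3 fails.

3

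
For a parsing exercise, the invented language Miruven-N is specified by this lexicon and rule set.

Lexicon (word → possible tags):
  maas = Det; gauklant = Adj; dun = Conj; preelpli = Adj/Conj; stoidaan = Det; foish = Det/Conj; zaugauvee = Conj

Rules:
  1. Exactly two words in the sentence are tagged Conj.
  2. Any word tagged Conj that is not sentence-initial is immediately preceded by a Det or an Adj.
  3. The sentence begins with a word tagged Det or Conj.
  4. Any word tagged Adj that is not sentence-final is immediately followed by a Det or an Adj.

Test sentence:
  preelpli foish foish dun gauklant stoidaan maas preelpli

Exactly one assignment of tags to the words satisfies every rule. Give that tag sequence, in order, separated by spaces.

Candidates per position — 1:preelpli {Adj,Conj}; 2:foish {Det,Conj}; 3:foish {Det,Conj}; 4:dun {Conj}; 5:gauklant {Adj}; 6:stoidaan {Det}; 7:maas {Det}; 8:preelpli {Adj,Conj}.
Position 1: Adj is ruled out by rule 3; that leaves Conj.
Position 2: Conj is ruled out by rule 1; that leaves Det.
Position 3: Conj is ruled out by rule 1; that leaves Det.
Position 8: Conj is ruled out by rule 1; that leaves Adj.
The only consistent sequence is: Conj Det Det Conj Adj Det Det Adj.
Check: rule 1 ok; rule 2 ok; rule 3 ok; rule 4 ok.

Conj Det Det Conj Adj Det Det Adj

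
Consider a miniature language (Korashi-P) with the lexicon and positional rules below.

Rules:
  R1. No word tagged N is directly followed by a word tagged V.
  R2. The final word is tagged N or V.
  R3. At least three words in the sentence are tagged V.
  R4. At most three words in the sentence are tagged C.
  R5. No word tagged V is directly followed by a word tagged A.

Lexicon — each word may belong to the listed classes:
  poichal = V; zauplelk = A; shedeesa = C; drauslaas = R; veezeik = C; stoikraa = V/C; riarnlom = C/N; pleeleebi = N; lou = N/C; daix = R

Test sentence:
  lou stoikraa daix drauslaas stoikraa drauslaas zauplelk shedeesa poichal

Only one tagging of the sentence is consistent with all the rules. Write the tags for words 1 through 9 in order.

Candidates per position — 1:lou {N,C}; 2:stoikraa {V,C}; 3:daix {R}; 4:drauslaas {R}; 5:stoikraa {V,C}; 6:drauslaas {R}; 7:zauplelk {A}; 8:shedeesa {C}; 9:poichal {V}.
If word 2 were C, no tagging could satisfy rule 3; so word 2 is V.
If word 5 were C, no tagging could satisfy rule 3; so word 5 is V.
If word 1 were N, no tagging could satisfy rule 1; so word 1 is C.
The only consistent sequence is: C V R R V R A C V.
Rule-by-rule: rule 1 satisfied; rule 2 satisfied; rule 3 satisfied; rule 4 satisfied; rule 5 satisfied.

C V R R V R A C V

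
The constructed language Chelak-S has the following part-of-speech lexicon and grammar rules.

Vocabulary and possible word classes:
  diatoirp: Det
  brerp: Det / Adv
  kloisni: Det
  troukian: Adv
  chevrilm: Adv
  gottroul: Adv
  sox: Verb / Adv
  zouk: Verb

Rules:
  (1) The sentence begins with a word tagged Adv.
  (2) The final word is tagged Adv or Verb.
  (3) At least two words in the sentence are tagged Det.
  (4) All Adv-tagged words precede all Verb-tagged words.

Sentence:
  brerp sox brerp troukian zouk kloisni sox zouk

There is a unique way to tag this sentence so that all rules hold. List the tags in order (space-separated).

Adv Adv Det Adv Verb Det Verb Verb

Candidates per position — 1:brerp {Det,Adv}; 2:sox {Verb,Adv}; 3:brerp {Det,Adv}; 4:troukian {Adv}; 5:zouk {Verb}; 6:kloisni {Det}; 7:sox {Verb,Adv}; 8:zouk {Verb}.
Position 1: Det is ruled out by rule 1; that leaves Adv.
Position 2: Verb is ruled out by rule 4; that leaves Adv.
Position 3: Adv is ruled out by rule 3; that leaves Det.
Position 7: Adv is ruled out by rule 4; that leaves Verb.
The only consistent sequence is: Adv Adv Det Adv Verb Det Verb Verb.
Check: rule 1 ok; rule 2 ok; rule 3 ok; rule 4 ok.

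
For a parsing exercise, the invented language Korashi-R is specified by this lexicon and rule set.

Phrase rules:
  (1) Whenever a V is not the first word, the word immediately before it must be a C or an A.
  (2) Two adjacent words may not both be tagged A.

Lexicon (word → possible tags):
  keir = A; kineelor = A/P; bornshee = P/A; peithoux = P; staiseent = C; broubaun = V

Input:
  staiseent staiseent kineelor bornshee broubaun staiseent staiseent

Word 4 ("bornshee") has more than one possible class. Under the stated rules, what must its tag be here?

Candidates per position — 1:staiseent {C}; 2:staiseent {C}; 3:kineelor {A,P}; 4:bornshee {P,A}; 5:broubaun {V}; 6:staiseent {C}; 7:staiseent {C}.
If word 4 were P, no tagging could satisfy rule 1; so word 4 is A.
If word 3 were A, no tagging could satisfy rule 2; so word 3 is P.
That leaves exactly one tagging: C C P A V C C.
Rule-by-rule: rule 1 satisfied; rule 2 satisfied.

A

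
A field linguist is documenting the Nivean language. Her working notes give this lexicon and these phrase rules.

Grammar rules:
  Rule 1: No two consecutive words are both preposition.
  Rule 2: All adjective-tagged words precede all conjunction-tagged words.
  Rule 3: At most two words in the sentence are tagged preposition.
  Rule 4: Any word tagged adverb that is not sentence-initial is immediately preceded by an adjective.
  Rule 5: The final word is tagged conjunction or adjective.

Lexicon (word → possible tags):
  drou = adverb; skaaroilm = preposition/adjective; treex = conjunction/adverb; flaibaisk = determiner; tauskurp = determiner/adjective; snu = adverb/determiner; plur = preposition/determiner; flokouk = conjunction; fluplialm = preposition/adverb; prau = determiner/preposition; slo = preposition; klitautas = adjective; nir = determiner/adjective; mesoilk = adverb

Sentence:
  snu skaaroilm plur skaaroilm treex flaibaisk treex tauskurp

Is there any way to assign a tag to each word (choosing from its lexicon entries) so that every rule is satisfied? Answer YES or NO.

NO

Candidates per position — 1:snu {adverb,determiner}; 2:skaaroilm {preposition,adjective}; 3:plur {preposition,determiner}; 4:skaaroilm {preposition,adjective}; 5:treex {conjunction,adverb}; 6:flaibaisk {determiner}; 7:treex {conjunction,adverb}; 8:tauskurp {determiner,adjective}.
Every candidate sequence violates at least one rule; no consistent tagging exists.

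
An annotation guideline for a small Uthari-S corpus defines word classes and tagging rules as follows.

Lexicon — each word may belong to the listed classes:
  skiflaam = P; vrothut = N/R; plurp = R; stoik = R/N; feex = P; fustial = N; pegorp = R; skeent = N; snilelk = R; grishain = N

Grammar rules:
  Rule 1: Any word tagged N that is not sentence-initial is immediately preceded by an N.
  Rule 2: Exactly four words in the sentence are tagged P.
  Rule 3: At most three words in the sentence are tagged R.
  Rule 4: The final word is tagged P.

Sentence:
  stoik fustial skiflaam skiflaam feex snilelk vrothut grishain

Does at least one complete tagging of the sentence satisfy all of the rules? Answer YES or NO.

NO

Candidates per position — 1:stoik {R,N}; 2:fustial {N}; 3:skiflaam {P}; 4:skiflaam {P}; 5:feex {P}; 6:snilelk {R}; 7:vrothut {N,R}; 8:grishain {N}.
Rule 1 cannot be satisfied by any choice of tags from the lexicon.
So there is no consistent tagging.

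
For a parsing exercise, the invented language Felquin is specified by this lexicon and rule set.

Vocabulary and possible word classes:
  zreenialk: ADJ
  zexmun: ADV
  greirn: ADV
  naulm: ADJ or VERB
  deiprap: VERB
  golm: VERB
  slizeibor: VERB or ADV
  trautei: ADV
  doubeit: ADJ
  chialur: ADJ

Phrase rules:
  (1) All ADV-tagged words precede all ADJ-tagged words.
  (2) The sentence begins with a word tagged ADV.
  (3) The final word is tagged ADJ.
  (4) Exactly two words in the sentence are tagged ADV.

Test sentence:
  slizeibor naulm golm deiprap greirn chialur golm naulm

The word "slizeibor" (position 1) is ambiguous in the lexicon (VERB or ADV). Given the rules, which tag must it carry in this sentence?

ADV

Candidates per position — 1:slizeibor {VERB,ADV}; 2:naulm {ADJ,VERB}; 3:golm {VERB}; 4:deiprap {VERB}; 5:greirn {ADV}; 6:chialur {ADJ}; 7:golm {VERB}; 8:naulm {ADJ,VERB}.
Position 1: tagging it VERB would leave rule 2 unsatisfiable, so it must be ADV.
Position 2: tagging it ADJ would leave rule 1 unsatisfiable, so it must be VERB.
Position 8: tagging it VERB would leave rule 3 unsatisfiable, so it must be ADJ.
The only consistent sequence is: ADV VERB VERB VERB ADV ADJ VERB ADJ.
Verifying each rule — rule 1 ok; rule 2 ok; rule 3 ok; rule 4 ok.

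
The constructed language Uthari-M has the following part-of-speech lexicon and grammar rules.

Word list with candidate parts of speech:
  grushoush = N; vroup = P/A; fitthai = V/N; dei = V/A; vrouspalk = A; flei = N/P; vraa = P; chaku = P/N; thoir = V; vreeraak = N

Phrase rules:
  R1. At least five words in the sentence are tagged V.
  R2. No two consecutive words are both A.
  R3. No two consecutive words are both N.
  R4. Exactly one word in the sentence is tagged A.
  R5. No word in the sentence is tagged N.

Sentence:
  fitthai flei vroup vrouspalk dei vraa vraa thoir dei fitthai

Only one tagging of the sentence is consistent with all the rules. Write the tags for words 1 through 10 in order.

V P P A V P P V V V

Candidates per position — 1:fitthai {V,N}; 2:flei {N,P}; 3:vroup {P,A}; 4:vrouspalk {A}; 5:dei {V,A}; 6:vraa {P}; 7:vraa {P}; 8:thoir {V}; 9:dei {V,A}; 10:fitthai {V,N}.
Position 1: N is ruled out by rule 1; that leaves V.
Position 2: N is ruled out by rule 5; that leaves P.
Position 3: A is ruled out by rule 2; that leaves P.
Position 5: A is ruled out by rule 1; that leaves V.
Position 9: A is ruled out by rule 1; that leaves V.
Position 10: N is ruled out by rule 1; that leaves V.
The only consistent sequence is: V P P A V P P V V V.
Checking: rule 1 satisfied; rule 2 satisfied; rule 3 satisfied; rule 4 satisfied; rule 5 satisfied.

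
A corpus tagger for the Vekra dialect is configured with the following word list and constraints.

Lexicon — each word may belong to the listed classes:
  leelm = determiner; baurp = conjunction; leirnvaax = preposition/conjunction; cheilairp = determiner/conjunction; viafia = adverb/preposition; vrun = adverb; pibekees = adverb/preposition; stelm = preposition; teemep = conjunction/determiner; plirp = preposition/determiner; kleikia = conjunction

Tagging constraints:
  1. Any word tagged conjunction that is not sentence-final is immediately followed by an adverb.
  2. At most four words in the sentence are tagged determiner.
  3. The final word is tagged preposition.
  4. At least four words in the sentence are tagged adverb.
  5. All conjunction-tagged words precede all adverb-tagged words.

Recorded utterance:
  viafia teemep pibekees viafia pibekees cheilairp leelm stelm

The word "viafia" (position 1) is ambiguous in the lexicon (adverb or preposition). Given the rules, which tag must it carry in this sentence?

Candidates per position — 1:viafia {adverb,preposition}; 2:teemep {conjunction,determiner}; 3:pibekees {adverb,preposition}; 4:viafia {adverb,preposition}; 5:pibekees {adverb,preposition}; 6:cheilairp {determiner,conjunction}; 7:leelm {determiner}; 8:stelm {preposition}.
At position 1, choosing preposition makes rule 4 impossible to satisfy; hence adverb.
At position 2, choosing conjunction makes rule 5 impossible to satisfy; hence determiner.
At position 3, choosing preposition makes rule 4 impossible to satisfy; hence adverb.
At position 4, choosing preposition makes rule 4 impossible to satisfy; hence adverb.
At position 5, choosing preposition makes rule 4 impossible to satisfy; hence adverb.
At position 6, choosing conjunction makes rule 1 impossible to satisfy; hence determiner.
So the tagging must be: adverb determiner adverb adverb adverb determiner determiner preposition.
Verifying each rule — rule 1 holds; rule 2 holds; rule 3 holds; rule 4 holds; rule 5 holds.

adverb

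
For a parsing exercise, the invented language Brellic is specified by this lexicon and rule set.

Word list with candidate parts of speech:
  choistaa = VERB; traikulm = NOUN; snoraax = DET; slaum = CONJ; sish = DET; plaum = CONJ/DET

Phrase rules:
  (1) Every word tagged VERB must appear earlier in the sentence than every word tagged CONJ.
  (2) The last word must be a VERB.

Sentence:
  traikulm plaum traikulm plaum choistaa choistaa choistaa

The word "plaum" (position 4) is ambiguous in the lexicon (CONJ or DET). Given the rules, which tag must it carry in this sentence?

DET

Candidates per position — 1:traikulm {NOUN}; 2:plaum {CONJ,DET}; 3:traikulm {NOUN}; 4:plaum {CONJ,DET}; 5:choistaa {VERB}; 6:choistaa {VERB}; 7:choistaa {VERB}.
Position 2: CONJ is ruled out by rule 1; that leaves DET.
Position 4: CONJ is ruled out by rule 1; that leaves DET.
So the tagging must be: NOUN DET NOUN DET VERB VERB VERB.
Checking: rule 1 ok; rule 2 ok.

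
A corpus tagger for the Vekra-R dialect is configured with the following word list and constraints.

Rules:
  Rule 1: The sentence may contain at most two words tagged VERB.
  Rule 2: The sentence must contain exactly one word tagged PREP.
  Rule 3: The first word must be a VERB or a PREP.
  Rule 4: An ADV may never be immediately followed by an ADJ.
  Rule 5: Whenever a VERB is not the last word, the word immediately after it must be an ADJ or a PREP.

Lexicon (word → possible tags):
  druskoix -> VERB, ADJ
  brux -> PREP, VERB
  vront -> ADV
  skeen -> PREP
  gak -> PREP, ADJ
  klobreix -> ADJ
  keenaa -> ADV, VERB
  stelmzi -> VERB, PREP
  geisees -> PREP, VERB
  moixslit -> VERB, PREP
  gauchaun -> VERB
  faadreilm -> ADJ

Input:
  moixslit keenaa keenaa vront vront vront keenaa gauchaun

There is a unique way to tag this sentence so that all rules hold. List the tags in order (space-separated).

PREP ADV ADV ADV ADV ADV ADV VERB

Candidates per position — 1:moixslit {VERB,PREP}; 2:keenaa {ADV,VERB}; 3:keenaa {ADV,VERB}; 4:vront {ADV}; 5:vront {ADV}; 6:vront {ADV}; 7:keenaa {ADV,VERB}; 8:gauchaun {VERB}.
If word 1 were VERB, no tagging could satisfy rule 2; so word 1 is PREP.
If word 2 were VERB, no tagging could satisfy rule 5; so word 2 is ADV.
If word 3 were VERB, no tagging could satisfy rule 5; so word 3 is ADV.
If word 7 were VERB, no tagging could satisfy rule 5; so word 7 is ADV.
The only consistent sequence is: PREP ADV ADV ADV ADV ADV ADV VERB.
Verifying each rule — rule 1 ok; rule 2 ok; rule 3 ok; rule 4 ok; rule 5 ok.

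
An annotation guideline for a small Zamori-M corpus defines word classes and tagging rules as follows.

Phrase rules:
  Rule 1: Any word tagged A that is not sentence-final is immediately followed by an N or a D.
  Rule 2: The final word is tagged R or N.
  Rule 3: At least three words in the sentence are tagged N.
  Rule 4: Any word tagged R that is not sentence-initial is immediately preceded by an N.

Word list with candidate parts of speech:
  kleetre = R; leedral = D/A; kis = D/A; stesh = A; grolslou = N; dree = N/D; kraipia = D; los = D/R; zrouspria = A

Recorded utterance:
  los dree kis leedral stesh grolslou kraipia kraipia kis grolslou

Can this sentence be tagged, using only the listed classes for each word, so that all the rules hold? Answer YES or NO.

YES

Candidates per position — 1:los {D,R}; 2:dree {N,D}; 3:kis {D,A}; 4:leedral {D,A}; 5:stesh {A}; 6:grolslou {N}; 7:kraipia {D}; 8:kraipia {D}; 9:kis {D,A}; 10:grolslou {N}.
One satisfying assignment: D N A D A N D D D N.
Verifying each rule — rule 1 holds; rule 2 holds; rule 3 holds; rule 4 holds.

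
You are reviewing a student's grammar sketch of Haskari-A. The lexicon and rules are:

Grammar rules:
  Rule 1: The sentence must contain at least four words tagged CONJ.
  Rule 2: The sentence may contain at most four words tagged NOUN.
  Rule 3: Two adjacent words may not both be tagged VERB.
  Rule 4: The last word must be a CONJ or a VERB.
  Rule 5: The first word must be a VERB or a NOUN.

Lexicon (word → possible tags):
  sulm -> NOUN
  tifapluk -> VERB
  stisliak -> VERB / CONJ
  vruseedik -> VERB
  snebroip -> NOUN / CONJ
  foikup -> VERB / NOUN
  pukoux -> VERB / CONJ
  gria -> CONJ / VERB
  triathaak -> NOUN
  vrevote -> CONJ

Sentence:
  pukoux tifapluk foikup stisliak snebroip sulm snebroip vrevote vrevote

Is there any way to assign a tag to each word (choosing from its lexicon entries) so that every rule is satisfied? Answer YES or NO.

Candidates per position — 1:pukoux {VERB,CONJ}; 2:tifapluk {VERB}; 3:foikup {VERB,NOUN}; 4:stisliak {VERB,CONJ}; 5:snebroip {NOUN,CONJ}; 6:sulm {NOUN}; 7:snebroip {NOUN,CONJ}; 8:vrevote {CONJ}; 9:vrevote {CONJ}.
Every candidate sequence violates at least one rule; no consistent tagging exists.

NO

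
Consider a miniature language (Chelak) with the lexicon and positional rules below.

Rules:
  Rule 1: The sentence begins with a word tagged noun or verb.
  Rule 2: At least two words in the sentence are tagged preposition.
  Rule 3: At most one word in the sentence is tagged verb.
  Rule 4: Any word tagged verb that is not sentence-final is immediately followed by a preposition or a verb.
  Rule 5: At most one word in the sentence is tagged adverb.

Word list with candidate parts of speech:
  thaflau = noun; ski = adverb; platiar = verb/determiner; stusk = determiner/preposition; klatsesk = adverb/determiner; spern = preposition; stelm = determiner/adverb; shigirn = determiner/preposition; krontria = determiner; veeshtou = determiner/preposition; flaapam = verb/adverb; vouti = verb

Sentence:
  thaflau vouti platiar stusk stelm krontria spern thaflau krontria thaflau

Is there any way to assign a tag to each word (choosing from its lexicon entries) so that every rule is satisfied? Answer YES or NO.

Candidates per position — 1:thaflau {noun}; 2:vouti {verb}; 3:platiar {verb,determiner}; 4:stusk {determiner,preposition}; 5:stelm {determiner,adverb}; 6:krontria {determiner}; 7:spern {preposition}; 8:thaflau {noun}; 9:krontria {determiner}; 10:thaflau {noun}.
Every candidate sequence violates at least one rule; no consistent tagging exists.

NO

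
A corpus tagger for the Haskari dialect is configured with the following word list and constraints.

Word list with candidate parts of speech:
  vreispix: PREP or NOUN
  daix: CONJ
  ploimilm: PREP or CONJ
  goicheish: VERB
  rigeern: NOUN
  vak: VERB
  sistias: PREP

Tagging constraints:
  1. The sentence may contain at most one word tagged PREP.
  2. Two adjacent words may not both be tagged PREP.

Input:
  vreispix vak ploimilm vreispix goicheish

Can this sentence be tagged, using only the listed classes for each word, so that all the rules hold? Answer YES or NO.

YES

Candidates per position — 1:vreispix {PREP,NOUN}; 2:vak {VERB}; 3:ploimilm {PREP,CONJ}; 4:vreispix {PREP,NOUN}; 5:goicheish {VERB}.
One satisfying assignment: NOUN VERB CONJ PREP VERB.
Verifying each rule — rule 1 ✓; rule 2 ✓.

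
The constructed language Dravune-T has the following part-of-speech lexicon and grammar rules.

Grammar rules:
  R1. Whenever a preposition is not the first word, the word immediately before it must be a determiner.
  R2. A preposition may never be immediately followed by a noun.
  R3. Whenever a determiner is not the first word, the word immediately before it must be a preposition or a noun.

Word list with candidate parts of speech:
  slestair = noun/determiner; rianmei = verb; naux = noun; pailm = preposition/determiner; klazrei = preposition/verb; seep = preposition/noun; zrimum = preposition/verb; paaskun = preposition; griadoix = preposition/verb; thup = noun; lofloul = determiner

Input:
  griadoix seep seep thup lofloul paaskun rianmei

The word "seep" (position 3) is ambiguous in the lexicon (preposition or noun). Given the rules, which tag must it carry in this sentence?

noun

Candidates per position — 1:griadoix {preposition,verb}; 2:seep {preposition,noun}; 3:seep {preposition,noun}; 4:thup {noun}; 5:lofloul {determiner}; 6:paaskun {preposition}; 7:rianmei {verb}.
Position 1: tagging it preposition would leave rule 2 unsatisfiable, so it must be verb.
Position 2: tagging it preposition would leave rule 1 unsatisfiable, so it must be noun.
Position 3: tagging it preposition would leave rule 1 unsatisfiable, so it must be noun.
The only consistent sequence is: verb noun noun noun determiner preposition verb.
Rule-by-rule: rule 1 ✓; rule 2 ✓; rule 3 ✓.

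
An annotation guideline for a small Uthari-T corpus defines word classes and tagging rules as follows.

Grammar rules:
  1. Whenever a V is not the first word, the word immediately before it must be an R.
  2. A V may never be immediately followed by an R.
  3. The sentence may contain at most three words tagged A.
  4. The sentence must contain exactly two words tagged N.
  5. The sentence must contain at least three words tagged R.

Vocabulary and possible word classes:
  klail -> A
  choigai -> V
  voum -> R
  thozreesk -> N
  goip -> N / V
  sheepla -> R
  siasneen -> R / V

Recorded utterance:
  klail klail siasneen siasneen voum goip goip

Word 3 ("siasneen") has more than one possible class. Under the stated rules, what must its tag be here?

Candidates per position — 1:klail {A}; 2:klail {A}; 3:siasneen {R,V}; 4:siasneen {R,V}; 5:voum {R}; 6:goip {N,V}; 7:goip {N,V}.
If word 3 were V, no tagging could satisfy rule 1; so word 3 is R.
If word 4 were V, no tagging could satisfy rule 2; so word 4 is R.
If word 6 were V, no tagging could satisfy rule 4; so word 6 is N.
If word 7 were V, no tagging could satisfy rule 1; so word 7 is N.
The unique satisfying tagging is: A A R R R N N.
Checking: rule 1 ✓; rule 2 ✓; rule 3 ✓; rule 4 ✓; rule 5 ✓.

R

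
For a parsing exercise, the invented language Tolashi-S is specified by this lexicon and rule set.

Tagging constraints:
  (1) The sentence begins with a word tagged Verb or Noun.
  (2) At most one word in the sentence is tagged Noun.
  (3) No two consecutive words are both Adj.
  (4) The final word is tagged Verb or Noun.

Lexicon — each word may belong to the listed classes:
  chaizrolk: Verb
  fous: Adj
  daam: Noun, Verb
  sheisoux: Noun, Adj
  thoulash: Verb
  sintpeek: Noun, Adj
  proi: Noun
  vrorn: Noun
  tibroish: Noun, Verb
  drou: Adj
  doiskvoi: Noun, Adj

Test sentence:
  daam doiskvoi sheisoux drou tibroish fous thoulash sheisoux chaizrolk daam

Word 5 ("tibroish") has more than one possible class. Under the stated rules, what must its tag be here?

Candidates per position — 1:daam {Noun,Verb}; 2:doiskvoi {Noun,Adj}; 3:sheisoux {Noun,Adj}; 4:drou {Adj}; 5:tibroish {Noun,Verb}; 6:fous {Adj}; 7:thoulash {Verb}; 8:sheisoux {Noun,Adj}; 9:chaizrolk {Verb}; 10:daam {Noun,Verb}.
If word 3 were Adj, no tagging could satisfy rule 3; so word 3 is Noun.
If word 5 were Noun, no tagging could satisfy rule 2; so word 5 is Verb.
If word 8 were Noun, no tagging could satisfy rule 2; so word 8 is Adj.
If word 10 were Noun, no tagging could satisfy rule 2; so word 10 is Verb.
If word 1 were Noun, no tagging could satisfy rule 2; so word 1 is Verb.
If word 2 were Noun, no tagging could satisfy rule 2; so word 2 is Adj.
So the tagging must be: Verb Adj Noun Adj Verb Adj Verb Adj Verb Verb.
Check: rule 1 ok; rule 2 ok; rule 3 ok; rule 4 ok.

Verb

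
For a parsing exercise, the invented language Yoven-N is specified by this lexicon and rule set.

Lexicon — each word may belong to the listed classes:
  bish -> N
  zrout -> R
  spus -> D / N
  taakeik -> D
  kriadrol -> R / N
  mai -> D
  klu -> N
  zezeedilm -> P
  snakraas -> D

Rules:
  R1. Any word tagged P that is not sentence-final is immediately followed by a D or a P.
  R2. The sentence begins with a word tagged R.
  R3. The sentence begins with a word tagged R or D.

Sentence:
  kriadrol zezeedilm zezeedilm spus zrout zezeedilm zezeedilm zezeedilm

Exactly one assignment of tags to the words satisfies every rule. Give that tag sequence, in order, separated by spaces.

R P P D R P P P

Candidates per position — 1:kriadrol {R,N}; 2:zezeedilm {P}; 3:zezeedilm {P}; 4:spus {D,N}; 5:zrout {R}; 6:zezeedilm {P}; 7:zezeedilm {P}; 8:zezeedilm {P}.
Word 1 cannot be N — rule 2 would then fail for every completion. It is R.
Word 4 cannot be N — rule 1 would then fail for every completion. It is D.
The unique satisfying tagging is: R P P D R P P P.
Check: rule 1 ok; rule 2 ok; rule 3 ok.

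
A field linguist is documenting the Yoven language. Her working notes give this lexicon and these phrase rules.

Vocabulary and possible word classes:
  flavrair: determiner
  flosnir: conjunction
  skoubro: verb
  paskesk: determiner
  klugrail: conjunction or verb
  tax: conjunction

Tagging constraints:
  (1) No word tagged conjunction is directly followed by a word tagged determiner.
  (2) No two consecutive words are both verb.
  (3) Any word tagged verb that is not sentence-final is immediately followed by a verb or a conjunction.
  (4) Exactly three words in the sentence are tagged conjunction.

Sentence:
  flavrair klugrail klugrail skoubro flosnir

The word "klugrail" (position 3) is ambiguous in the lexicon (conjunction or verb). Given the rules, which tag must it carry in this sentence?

conjunction

Candidates per position — 1:flavrair {determiner}; 2:klugrail {conjunction,verb}; 3:klugrail {conjunction,verb}; 4:skoubro {verb}; 5:flosnir {conjunction}.
At position 2, choosing verb makes rule 4 impossible to satisfy; hence conjunction.
At position 3, choosing verb makes rule 2 impossible to satisfy; hence conjunction.
The only consistent sequence is: determiner conjunction conjunction verb conjunction.
Check: rule 1 satisfied; rule 2 satisfied; rule 3 satisfied; rule 4 satisfied.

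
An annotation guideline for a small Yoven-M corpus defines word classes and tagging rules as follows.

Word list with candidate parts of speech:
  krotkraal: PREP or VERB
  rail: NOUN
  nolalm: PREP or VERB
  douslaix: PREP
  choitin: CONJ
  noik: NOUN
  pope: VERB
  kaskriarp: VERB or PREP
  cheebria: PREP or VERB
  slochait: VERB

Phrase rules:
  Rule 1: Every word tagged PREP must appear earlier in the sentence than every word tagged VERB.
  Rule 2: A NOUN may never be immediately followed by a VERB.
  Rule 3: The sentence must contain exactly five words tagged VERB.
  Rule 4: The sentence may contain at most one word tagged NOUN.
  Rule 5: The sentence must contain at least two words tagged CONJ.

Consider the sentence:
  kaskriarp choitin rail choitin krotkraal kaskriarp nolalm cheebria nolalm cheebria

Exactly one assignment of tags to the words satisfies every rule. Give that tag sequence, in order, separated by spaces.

PREP CONJ NOUN CONJ PREP VERB VERB VERB VERB VERB

Candidates per position — 1:kaskriarp {VERB,PREP}; 2:choitin {CONJ}; 3:rail {NOUN}; 4:choitin {CONJ}; 5:krotkraal {PREP,VERB}; 6:kaskriarp {VERB,PREP}; 7:nolalm {PREP,VERB}; 8:cheebria {PREP,VERB}; 9:nolalm {PREP,VERB}; 10:cheebria {PREP,VERB}.
The remaining ambiguous positions (1, 5, 6, 7, 8, 9, 10) are resolved jointly — only one combination satisfies every rule.
So the tagging must be: PREP CONJ NOUN CONJ PREP VERB VERB VERB VERB VERB.
Rule-by-rule: rule 1 ok; rule 2 ok; rule 3 ok; rule 4 ok; rule 5 ok.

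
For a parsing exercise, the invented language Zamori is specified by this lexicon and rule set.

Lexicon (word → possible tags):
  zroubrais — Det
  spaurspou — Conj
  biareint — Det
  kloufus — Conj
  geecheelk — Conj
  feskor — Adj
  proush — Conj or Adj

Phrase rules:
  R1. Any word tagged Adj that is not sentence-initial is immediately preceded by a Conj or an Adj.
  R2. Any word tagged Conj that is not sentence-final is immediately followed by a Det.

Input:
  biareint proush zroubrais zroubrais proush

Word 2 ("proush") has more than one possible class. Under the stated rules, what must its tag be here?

Candidates per position — 1:biareint {Det}; 2:proush {Conj,Adj}; 3:zroubrais {Det}; 4:zroubrais {Det}; 5:proush {Conj,Adj}.
At position 2, choosing Adj makes rule 1 impossible to satisfy; hence Conj.
At position 5, choosing Adj makes rule 1 impossible to satisfy; hence Conj.
So the tagging must be: Det Conj Det Det Conj.
Checking: rule 1 holds; rule 2 holds.

Conj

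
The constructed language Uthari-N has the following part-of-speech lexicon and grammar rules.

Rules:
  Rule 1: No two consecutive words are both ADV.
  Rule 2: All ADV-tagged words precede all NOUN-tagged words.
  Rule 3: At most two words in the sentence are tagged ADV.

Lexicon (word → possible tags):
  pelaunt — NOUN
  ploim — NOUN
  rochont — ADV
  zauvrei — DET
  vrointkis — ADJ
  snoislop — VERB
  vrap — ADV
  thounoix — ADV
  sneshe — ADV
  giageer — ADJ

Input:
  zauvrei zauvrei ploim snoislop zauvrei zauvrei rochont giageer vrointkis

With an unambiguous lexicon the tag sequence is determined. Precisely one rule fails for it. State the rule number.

2

Fixed tagging: DET DET NOUN VERB DET DET ADV ADJ ADJ.
Checking each rule: R1 pass, R2 fail, R3 pass.
Only rule 2 fails.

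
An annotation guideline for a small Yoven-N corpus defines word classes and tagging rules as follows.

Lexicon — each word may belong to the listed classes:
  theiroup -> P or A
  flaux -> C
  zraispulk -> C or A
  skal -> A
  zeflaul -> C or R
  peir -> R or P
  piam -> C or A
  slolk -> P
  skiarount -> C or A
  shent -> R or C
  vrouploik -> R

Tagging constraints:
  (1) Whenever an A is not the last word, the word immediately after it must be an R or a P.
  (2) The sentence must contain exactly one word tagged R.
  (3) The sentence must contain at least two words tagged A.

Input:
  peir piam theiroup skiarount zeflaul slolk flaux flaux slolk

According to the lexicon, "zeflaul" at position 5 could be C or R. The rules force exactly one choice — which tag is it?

R

Candidates per position — 1:peir {R,P}; 2:piam {C,A}; 3:theiroup {P,A}; 4:skiarount {C,A}; 5:zeflaul {C,R}; 6:slolk {P}; 7:flaux {C}; 8:flaux {C}; 9:slolk {P}.
If word 3 were A, no tagging could satisfy rule 1; so word 3 is P.
If word 4 were C, no tagging could satisfy rule 3; so word 4 is A.
If word 5 were C, no tagging could satisfy rule 1; so word 5 is R.
If word 1 were R, no tagging could satisfy rule 2; so word 1 is P.
If word 2 were C, no tagging could satisfy rule 3; so word 2 is A.
The unique satisfying tagging is: P A P A R P C C P.
Rule-by-rule: rule 1 holds; rule 2 holds; rule 3 holds.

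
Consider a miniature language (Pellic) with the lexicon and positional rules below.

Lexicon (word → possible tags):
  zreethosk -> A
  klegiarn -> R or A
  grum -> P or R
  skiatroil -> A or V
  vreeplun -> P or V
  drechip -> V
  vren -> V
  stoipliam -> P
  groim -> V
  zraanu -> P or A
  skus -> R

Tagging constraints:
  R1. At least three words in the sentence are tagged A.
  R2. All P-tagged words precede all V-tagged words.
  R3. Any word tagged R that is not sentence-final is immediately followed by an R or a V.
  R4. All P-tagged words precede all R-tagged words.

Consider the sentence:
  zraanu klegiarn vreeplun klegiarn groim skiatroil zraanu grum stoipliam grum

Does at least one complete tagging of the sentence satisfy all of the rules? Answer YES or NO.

Candidates per position — 1:zraanu {P,A}; 2:klegiarn {R,A}; 3:vreeplun {P,V}; 4:klegiarn {R,A}; 5:groim {V}; 6:skiatroil {A,V}; 7:zraanu {P,A}; 8:grum {P,R}; 9:stoipliam {P}; 10:grum {P,R}.
Rule 2 cannot be satisfied by any choice of tags from the lexicon.
So there is no consistent tagging.

NO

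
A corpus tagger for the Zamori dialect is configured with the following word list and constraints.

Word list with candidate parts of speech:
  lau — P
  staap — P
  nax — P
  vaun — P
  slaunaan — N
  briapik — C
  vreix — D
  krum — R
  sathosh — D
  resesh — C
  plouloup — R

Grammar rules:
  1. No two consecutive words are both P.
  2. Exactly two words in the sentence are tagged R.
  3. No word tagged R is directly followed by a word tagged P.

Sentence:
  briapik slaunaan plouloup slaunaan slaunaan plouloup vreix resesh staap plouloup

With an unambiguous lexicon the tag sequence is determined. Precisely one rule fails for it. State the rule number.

2

Fixed tagging: C N R N N R D C P R.
Rule check: R1 ok, R2 fails, R3 ok.
Only rule 2 fails.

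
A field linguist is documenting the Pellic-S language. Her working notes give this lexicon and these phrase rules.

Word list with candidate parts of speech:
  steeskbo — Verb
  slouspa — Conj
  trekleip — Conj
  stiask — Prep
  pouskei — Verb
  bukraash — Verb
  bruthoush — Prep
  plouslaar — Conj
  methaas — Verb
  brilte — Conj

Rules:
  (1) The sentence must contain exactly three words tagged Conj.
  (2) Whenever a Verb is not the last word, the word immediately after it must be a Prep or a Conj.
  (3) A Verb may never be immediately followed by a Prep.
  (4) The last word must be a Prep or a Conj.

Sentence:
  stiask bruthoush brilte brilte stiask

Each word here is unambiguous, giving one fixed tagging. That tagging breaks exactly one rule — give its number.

1

Fixed tagging: Prep Prep Conj Conj Prep.
Checking each rule: R1 fails, R2 ok, R3 ok, R4 ok.
Only rule 1 fails.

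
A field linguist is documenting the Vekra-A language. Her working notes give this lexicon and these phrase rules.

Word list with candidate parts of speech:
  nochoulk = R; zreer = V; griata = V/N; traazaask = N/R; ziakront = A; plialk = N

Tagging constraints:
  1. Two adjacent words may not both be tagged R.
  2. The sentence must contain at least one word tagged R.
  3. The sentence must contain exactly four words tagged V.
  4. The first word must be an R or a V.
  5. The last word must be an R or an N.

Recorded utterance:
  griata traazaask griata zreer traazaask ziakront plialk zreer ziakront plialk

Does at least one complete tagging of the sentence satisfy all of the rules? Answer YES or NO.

YES

Candidates per position — 1:griata {V,N}; 2:traazaask {N,R}; 3:griata {V,N}; 4:zreer {V}; 5:traazaask {N,R}; 6:ziakront {A}; 7:plialk {N}; 8:zreer {V}; 9:ziakront {A}; 10:plialk {N}.
One satisfying assignment: V R V V R A N V A N.
Check: rule 1 ✓; rule 2 ✓; rule 3 ✓; rule 4 ✓; rule 5 ✓.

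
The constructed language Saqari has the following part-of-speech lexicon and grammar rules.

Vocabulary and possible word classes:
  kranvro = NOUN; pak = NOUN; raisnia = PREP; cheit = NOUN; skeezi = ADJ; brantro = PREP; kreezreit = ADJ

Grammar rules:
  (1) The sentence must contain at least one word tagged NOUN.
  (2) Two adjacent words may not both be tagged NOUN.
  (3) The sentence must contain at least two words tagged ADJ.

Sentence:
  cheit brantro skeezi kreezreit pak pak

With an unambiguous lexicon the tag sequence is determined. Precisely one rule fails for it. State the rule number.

2

Fixed tagging: NOUN PREP ADJ ADJ NOUN NOUN.
Checking each rule: R1 ✓, R2 ✗, R3 ✓.
Only rule 2 fails.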